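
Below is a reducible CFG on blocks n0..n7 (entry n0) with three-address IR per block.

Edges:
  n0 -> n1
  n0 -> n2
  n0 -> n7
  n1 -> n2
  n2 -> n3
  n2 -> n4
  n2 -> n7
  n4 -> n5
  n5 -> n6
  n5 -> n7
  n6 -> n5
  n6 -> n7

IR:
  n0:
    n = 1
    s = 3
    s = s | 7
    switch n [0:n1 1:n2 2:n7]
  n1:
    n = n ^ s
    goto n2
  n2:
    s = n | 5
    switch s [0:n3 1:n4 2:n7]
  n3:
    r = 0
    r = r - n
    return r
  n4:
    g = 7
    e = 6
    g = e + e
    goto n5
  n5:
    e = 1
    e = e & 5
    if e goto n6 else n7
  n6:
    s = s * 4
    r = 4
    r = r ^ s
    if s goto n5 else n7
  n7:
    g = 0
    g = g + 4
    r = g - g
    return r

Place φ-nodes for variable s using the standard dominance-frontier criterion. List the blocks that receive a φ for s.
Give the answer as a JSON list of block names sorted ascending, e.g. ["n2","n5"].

idom tree: n1←n0 n2←n0 n3←n2 n4←n2 n5←n4 n6←n5 n7←n0
Dom at joins:
  n2: preds {n0,n1}: {n0} ∩ {n0,n1} = {n0}; idom=n0
  n5: preds {n4,n6}: {n0,n2,n4} ∩ {n0,n2,n4,n5,n6} = {n0,n2,n4}; idom=n4
  n7: preds {n0,n2,n5,n6}: {n0} ∩ {n0,n2} ∩ {n0,n2,n4,n5} ∩ {n0,n2,n4,n5,n6} = {n0}; idom=n0

Frontier:
  n2←n0: walk · to n0
  n2←n1: walk n1 to n0
  n5←n4: walk · to n4
  n5←n6: walk n6→n5 to n4
  n7←n0: walk · to n0
  n7←n2: walk n2 to n0
  n7←n5: walk n5→n4→n2 to n0
  n7←n6: walk n6→n5→n4→n2 to n0
  DF(n0)=∅
  DF(n1)={n2}
  DF(n2)={n7}
  DF(n3)=∅
  DF(n4)={n7}
  DF(n5)={n5,n7}
  DF(n6)={n5,n7}
  DF(n7)=∅

φ for s: defs {n0,n2,n6}
  DF⁺ = {n5,n7}

Answer: ["n5", "n7"]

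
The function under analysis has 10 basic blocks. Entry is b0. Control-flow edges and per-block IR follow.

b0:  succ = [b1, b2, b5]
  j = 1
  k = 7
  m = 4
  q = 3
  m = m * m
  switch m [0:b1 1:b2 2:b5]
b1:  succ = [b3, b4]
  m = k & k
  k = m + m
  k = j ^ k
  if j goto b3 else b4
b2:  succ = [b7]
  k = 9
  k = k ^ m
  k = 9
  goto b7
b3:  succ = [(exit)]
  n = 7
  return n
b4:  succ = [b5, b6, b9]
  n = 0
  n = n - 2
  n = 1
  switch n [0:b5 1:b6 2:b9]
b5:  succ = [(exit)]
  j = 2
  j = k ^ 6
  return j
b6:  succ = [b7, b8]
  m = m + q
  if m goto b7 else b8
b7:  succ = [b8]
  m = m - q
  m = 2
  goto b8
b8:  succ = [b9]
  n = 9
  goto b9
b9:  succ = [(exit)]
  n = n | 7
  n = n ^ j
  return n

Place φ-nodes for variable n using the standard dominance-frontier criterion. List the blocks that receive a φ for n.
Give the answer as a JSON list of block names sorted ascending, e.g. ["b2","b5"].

idom tree: b1←b0 b2←b0 b3←b1 b4←b1 b5←b0 b6←b4 b7←b0 b8←b0 b9←b0
Join-block Dom:
  b5: preds {b0,b4}: {b0} ∩ {b0,b1,b4} = {b0}; idom=b0
  b7: preds {b2,b6}: {b0,b2} ∩ {b0,b1,b4,b6} = {b0}; idom=b0
  b8: preds {b6,b7}: {b0,b1,b4,b6} ∩ {b0,b7} = {b0}; idom=b0
  b9: preds {b4,b8}: {b0,b1,b4} ∩ {b0,b8} = {b0}; idom=b0

DF walk-up:
  join b5 pred b0: · stop@b0
  join b5 pred b4: b4→b1 stop@b0
  join b7 pred b2: b2 stop@b0
  join b7 pred b6: b6→b4→b1 stop@b0
  join b8 pred b6: b6→b4→b1 stop@b0
  join b8 pred b7: b7 stop@b0
  join b9 pred b4: b4→b1 stop@b0
  join b9 pred b8: b8 stop@b0
  b0 → ∅
  b1 → {b5,b7,b8,b9}
  b2 → {b7}
  b3 → ∅
  b4 → {b5,b7,b8,b9}
  b5 → ∅
  b6 → {b7,b8}
  b7 → {b8}
  b8 → {b9}
  b9 → ∅

φ for n: defs {b3,b4,b8,b9}
  DF⁺ = {b5,b7,b8,b9}

Answer: ["b5", "b7", "b8", "b9"]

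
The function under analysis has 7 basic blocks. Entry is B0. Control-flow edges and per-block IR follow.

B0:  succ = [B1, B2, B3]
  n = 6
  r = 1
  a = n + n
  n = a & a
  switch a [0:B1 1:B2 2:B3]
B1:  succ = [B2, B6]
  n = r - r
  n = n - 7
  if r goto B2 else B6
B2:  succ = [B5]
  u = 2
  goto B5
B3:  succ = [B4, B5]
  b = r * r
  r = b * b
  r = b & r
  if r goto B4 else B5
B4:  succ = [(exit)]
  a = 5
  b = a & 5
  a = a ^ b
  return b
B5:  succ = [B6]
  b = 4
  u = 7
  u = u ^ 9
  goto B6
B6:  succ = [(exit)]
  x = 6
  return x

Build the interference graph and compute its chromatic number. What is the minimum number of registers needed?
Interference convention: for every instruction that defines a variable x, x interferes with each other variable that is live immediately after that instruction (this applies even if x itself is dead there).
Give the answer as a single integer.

def/use:
  B0: def={a,n,r} ue=∅
  B1: def={n} ue={r}
  B2: def={u} ue=∅
  B3: def={b,r} ue={r}
  B4: def={a,b} ue=∅
  B5: def={b,u} ue=∅
  B6: def={x} ue=∅

Backward fixpoint:
  live B0: ∅→{r}
  live B1: {r}→∅
  live B2: ∅→∅
  live B3: {r}→∅
  live B4: ∅→∅
  live B5: ∅→∅
  live B6: ∅→∅

Conflict graph:
  a — {b,n,r}
  b — {a,r}
  n — {a,r}
  r — {a,b,n}
  u — ∅
  x — ∅

Chromatic number:
  lower bound: {a,b,r} mutually conflict ⇒ χ ≥ 3
  assign a→r0 b→r2 n→r2 r→r1 u→r0 x→r0 — no edge inside a register ⇒ χ ≤ 3
  χ = 3

Answer: 3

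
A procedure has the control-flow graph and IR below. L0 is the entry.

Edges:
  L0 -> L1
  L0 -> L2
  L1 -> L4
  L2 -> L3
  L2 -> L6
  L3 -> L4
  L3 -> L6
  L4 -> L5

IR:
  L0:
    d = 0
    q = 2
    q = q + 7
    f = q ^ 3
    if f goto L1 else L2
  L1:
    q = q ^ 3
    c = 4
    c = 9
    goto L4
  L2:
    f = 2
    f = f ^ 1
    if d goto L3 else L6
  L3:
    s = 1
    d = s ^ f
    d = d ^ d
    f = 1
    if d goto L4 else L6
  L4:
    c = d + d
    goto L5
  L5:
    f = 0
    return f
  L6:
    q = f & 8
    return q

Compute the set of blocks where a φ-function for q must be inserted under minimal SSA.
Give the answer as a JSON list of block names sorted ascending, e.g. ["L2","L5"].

Answer: ["L4"]

Derivation:
idom tree: L1←L0 L2←L0 L3←L2 L4←L0 L5←L4 L6←L2
Dom at joins:
  L4: preds {L1,L3}: {L0,L1} ∩ {L0,L2,L3} = {L0}; idom=L0
  L6: preds {L2,L3}: {L0,L2} ∩ {L0,L2,L3} = {L0,L2}; idom=L2

DF walk-up:
  L4←L1: walk L1 to L0
  L4←L3: walk L3→L2 to L0
  L6←L2: walk · to L2
  L6←L3: walk L3 to L2
  L0 → ∅
  L1 → {L4}
  L2 → {L4}
  L3 → {L4,L6}
  L4 → ∅
  L5 → ∅
  L6 → ∅

φ for q: defs {L0,L1,L6}
  DF⁺ = {L4}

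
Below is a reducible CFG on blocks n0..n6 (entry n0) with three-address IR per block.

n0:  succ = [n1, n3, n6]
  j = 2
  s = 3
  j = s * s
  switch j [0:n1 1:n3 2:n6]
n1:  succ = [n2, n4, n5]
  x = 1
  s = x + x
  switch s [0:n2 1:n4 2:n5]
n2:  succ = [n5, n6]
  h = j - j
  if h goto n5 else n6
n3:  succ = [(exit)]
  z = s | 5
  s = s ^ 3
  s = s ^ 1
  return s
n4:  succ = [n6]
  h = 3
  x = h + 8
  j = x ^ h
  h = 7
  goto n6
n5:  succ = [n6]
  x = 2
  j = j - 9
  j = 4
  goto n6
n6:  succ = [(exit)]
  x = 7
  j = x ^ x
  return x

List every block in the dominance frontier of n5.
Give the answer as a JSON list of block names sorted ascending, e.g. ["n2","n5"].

idom tree: n1←n0 n2←n1 n3←n0 n4←n1 n5←n1 n6←n0
Join-block Dom:
  n5: preds {n1,n2}: {n0,n1} ∩ {n0,n1,n2} = {n0,n1}; idom=n1
  n6: preds {n0,n2,n4,n5}: {n0} ∩ {n0,n1,n2} ∩ {n0,n1,n4} ∩ {n0,n1,n5} = {n0}; idom=n0

DF derivation:
  n5←n1: walk · to n1
  n5←n2: walk n2 to n1
  n6←n0: walk · to n0
  n6←n2: walk n2→n1 to n0
  n6←n4: walk n4→n1 to n0
  n6←n5: walk n5→n1 to n0
  n0: DF=∅
  n1: DF={n6}
  n2: DF={n5,n6}
  n3: DF=∅
  n4: DF={n6}
  n5: DF={n6}
  n6: DF=∅

DF(n5) = ["n6"]

Answer: ["n6"]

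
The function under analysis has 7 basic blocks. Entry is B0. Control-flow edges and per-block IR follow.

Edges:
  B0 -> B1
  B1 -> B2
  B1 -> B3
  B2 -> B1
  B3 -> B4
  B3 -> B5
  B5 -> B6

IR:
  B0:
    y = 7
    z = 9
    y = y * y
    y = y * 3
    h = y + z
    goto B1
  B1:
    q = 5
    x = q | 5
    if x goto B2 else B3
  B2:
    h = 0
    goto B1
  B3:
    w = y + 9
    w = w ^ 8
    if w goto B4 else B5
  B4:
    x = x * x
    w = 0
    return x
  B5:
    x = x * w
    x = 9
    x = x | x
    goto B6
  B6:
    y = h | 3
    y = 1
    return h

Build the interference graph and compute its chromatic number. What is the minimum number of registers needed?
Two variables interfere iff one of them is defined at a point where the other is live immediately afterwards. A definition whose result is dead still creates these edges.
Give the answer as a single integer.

Answer: 3

Analysis:
Per-block:
  B0: {h,y,z} / ∅
  B1: {q,x} / ∅
  B2: {h} / ∅
  B3: {w} / {y}
  B4: {w,x} / {x}
  B5: {x} / {w,x}
  B6: {y} / {h}

Live sets:
  B0: in=∅ out={h,y}
  B1: in={h,y} out={h,x,y}
  B2: in={y} out={h,y}
  B3: in={h,x,y} out={h,w,x}
  B4: in={x} out=∅
  B5: in={h,w,x} out={h}
  B6: in={h} out=∅

Conflict graph:
  h: {q,w,x,y}
  q: {h,y}
  w: {h,x}
  x: {h,w,y}
  y: {h,q,x,z}
  z: {y}

Chromatic number:
  clique {h,q,y} ⇒ need ≥ 3
  assign h→c0 q→c2 w→c1 x→c2 y→c1 z→c0 — no edge inside a register ⇒ χ ≤ 3
  χ = 3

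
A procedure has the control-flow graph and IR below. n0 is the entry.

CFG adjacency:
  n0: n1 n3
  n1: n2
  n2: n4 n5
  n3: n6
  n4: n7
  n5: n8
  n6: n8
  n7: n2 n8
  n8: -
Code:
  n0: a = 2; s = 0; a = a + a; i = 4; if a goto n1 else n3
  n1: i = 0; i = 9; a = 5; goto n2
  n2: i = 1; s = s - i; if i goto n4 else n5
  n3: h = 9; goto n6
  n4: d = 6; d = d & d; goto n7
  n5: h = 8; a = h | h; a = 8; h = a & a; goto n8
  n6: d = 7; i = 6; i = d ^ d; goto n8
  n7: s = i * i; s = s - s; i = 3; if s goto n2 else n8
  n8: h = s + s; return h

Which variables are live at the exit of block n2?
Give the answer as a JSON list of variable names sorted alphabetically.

def/use:
  n0: {a,i,s} / ∅
  n1: {a,i} / ∅
  n2: {i,s} / {s}
  n3: {h} / ∅
  n4: {d} / ∅
  n5: {a,h} / ∅
  n6: {d,i} / ∅
  n7: {i,s} / {i}
  n8: {h} / {s}

Live sets:
  n0: in=∅ out={s}
  n1: in={s} out={s}
  n2: in={s} out={i,s}
  n3: in={s} out={s}
  n4: in={i} out={i}
  n5: in={s} out={s}
  n6: in={s} out={s}
  n7: in={i} out={s}
  n8: in={s} out=∅

live-out(n2) = ["i", "s"]

Answer: ["i", "s"]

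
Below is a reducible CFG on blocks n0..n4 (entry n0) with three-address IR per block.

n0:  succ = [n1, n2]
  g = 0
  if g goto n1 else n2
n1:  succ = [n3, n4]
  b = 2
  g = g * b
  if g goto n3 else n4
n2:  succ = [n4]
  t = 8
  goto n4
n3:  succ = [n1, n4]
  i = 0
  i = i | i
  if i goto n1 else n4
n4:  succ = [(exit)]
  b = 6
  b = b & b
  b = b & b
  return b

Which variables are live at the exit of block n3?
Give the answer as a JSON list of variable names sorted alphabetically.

def/use:
  n0: def={g} ue=∅
  n1: def={b,g} ue={g}
  n2: def={t} ue=∅
  n3: def={i} ue=∅
  n4: def={b} ue=∅

Live sets:
  n0: in=∅ out={g}
  n1: in={g} out={g}
  n2: in=∅ out=∅
  n3: in={g} out={g}
  n4: in=∅ out=∅

live-out(n3) = ["g"]

Answer: ["g"]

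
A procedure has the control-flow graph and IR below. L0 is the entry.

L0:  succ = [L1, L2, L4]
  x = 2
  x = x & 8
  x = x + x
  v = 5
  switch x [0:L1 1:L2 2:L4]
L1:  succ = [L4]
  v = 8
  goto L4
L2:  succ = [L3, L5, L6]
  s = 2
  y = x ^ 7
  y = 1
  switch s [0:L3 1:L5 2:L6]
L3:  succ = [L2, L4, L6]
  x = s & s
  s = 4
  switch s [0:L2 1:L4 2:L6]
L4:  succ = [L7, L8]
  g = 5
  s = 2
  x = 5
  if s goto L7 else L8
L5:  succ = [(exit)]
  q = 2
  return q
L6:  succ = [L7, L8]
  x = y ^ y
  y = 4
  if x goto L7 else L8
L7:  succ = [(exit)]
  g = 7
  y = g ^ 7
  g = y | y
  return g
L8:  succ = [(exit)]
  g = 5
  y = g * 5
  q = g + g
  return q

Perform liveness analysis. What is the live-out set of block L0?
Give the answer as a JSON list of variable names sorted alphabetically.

Answer: ["x"]

Derivation:
Block summaries:
  L0: {v,x} / ∅
  L1: {v} / ∅
  L2: {s,y} / {x}
  L3: {s,x} / {s}
  L4: {g,s,x} / ∅
  L5: {q} / ∅
  L6: {x,y} / {y}
  L7: {g,y} / ∅
  L8: {g,q,y} / ∅

Live sets:
  live L0: ∅→{x}
  live L1: ∅→∅
  live L2: {x}→{s,y}
  live L3: {s,y}→{x,y}
  live L4: ∅→∅
  live L5: ∅→∅
  live L6: {y}→∅
  live L7: ∅→∅
  live L8: ∅→∅

live-out(L0) = ["x"]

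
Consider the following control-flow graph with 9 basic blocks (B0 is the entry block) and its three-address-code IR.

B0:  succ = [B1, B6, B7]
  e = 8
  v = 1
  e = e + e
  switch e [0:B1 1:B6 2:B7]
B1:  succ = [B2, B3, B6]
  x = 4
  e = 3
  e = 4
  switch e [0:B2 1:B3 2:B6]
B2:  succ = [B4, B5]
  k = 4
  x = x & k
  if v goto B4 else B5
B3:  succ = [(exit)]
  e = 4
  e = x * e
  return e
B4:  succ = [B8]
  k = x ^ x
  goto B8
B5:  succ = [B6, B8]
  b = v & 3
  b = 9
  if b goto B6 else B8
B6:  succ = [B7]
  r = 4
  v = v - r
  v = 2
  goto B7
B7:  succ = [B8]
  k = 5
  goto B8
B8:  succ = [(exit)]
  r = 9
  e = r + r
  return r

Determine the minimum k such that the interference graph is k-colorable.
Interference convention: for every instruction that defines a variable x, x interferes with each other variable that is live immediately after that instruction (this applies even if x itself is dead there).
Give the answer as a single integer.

Answer: 3

Analysis:
def/use:
  B0: def={e,v} ue=∅
  B1: def={e,x} ue=∅
  B2: def={k,x} ue={v,x}
  B3: def={e} ue={x}
  B4: def={k} ue={x}
  B5: def={b} ue={v}
  B6: def={r,v} ue={v}
  B7: def={k} ue=∅
  B8: def={e,r} ue=∅

Liveness:
  B0 li=∅ lo={v}
  B1 li={v} lo={v,x}
  B2 li={v,x} lo={v,x}
  B3 li={x} lo=∅
  B4 li={x} lo=∅
  B5 li={v} lo={v}
  B6 li={v} lo=∅
  B7 li=∅ lo=∅
  B8 li=∅ lo=∅

Conflict graph:
  b: {v}
  e: {r,v,x}
  k: {v,x}
  r: {e,v}
  v: {b,e,k,r,x}
  x: {e,k,v}

Chromatic number:
  {e,r,v} pairwise interfere (3-clique) ⇒ χ ≥ 3
  3-colouring: R0={v}  R1={b,e,k}  R2={r,x}
  χ = 3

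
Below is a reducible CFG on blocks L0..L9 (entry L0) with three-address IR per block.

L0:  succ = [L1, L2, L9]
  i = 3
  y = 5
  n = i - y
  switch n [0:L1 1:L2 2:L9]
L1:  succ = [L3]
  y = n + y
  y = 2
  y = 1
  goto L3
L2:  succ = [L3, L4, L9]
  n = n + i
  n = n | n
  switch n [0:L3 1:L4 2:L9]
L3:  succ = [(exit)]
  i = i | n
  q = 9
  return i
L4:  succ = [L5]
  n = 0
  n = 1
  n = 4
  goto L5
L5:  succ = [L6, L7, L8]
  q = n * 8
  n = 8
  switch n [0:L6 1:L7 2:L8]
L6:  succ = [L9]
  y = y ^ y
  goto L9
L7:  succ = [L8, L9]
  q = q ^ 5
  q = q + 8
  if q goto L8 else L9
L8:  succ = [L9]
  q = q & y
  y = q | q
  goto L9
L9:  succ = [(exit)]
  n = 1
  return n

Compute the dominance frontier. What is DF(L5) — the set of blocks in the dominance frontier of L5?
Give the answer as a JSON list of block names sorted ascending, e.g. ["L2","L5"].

idom tree: L1←L0 L2←L0 L3←L0 L4←L2 L5←L4 L6←L5 L7←L5 L8←L5 L9←L0
Dom∩ at merges:
  L3: preds {L1,L2}: {L0,L1} ∩ {L0,L2} = {L0}; idom=L0
  L8: preds {L5,L7}: {L0,L2,L4,L5} ∩ {L0,L2,L4,L5,L7} = {L0,L2,L4,L5}; idom=L5
  L9: preds {L0,L2,L6,L7,L8}: {L0} ∩ {L0,L2} ∩ {L0,L2,L4,L5,L6} ∩ {L0,L2,L4,L5,L7} ∩ {L0,L2,L4,L5,L8} = {L0}; idom=L0

Frontier:
  join L3 pred L1: L1 stop@L0
  join L3 pred L2: L2 stop@L0
  join L8 pred L5: · stop@L5
  join L8 pred L7: L7 stop@L5
  join L9 pred L0: · stop@L0
  join L9 pred L2: L2 stop@L0
  join L9 pred L6: L6→L5→L4→L2 stop@L0
  join L9 pred L7: L7→L5→L4→L2 stop@L0
  join L9 pred L8: L8→L5→L4→L2 stop@L0
  L0: DF=∅
  L1: DF={L3}
  L2: DF={L3,L9}
  L3: DF=∅
  L4: DF={L9}
  L5: DF={L9}
  L6: DF={L9}
  L7: DF={L8,L9}
  L8: DF={L9}
  L9: DF=∅

DF(L5) = ["L9"]

Answer: ["L9"]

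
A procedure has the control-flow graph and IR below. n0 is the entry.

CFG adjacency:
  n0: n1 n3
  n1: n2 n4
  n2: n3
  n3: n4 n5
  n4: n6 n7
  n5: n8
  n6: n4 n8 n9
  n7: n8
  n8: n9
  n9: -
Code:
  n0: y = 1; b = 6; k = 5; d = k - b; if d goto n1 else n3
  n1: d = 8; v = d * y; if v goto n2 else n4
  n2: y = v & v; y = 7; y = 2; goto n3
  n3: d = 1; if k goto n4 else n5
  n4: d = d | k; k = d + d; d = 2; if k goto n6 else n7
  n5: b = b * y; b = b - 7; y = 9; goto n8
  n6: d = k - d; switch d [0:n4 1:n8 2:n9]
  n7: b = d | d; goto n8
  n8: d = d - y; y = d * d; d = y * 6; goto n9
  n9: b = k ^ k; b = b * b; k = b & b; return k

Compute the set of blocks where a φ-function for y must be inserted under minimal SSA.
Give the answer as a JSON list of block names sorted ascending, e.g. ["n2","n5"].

idom tree: n1←n0 n2←n1 n3←n0 n4←n0 n5←n3 n6←n4 n7←n4 n8←n0 n9←n0
Dom∩ at merges:
  n3: preds {n0,n2}: {n0} ∩ {n0,n1,n2} = {n0}; idom=n0
  n4: preds {n1,n3,n6}: {n0,n1} ∩ {n0,n3} ∩ {n0,n4,n6} = {n0}; idom=n0
  n8: preds {n5,n6,n7}: {n0,n3,n5} ∩ {n0,n4,n6} ∩ {n0,n4,n7} = {n0}; idom=n0
  n9: preds {n6,n8}: {n0,n4,n6} ∩ {n0,n8} = {n0}; idom=n0

DF derivation:
  join n3 pred n0: · stop@n0
  join n3 pred n2: n2→n1 stop@n0
  join n4 pred n1: n1 stop@n0
  join n4 pred n3: n3 stop@n0
  join n4 pred n6: n6→n4 stop@n0
  join n8 pred n5: n5→n3 stop@n0
  join n8 pred n6: n6→n4 stop@n0
  join n8 pred n7: n7→n4 stop@n0
  join n9 pred n6: n6→n4 stop@n0
  join n9 pred n8: n8 stop@n0
  n0: DF=∅
  n1: DF={n3,n4}
  n2: DF={n3}
  n3: DF={n4,n8}
  n4: DF={n4,n8,n9}
  n5: DF={n8}
  n6: DF={n4,n8,n9}
  n7: DF={n8}
  n8: DF={n9}
  n9: DF=∅

φ for y: defs {n0,n2,n5,n8}
  DF⁺ = {n3,n4,n8,n9}

Answer: ["n3", "n4", "n8", "n9"]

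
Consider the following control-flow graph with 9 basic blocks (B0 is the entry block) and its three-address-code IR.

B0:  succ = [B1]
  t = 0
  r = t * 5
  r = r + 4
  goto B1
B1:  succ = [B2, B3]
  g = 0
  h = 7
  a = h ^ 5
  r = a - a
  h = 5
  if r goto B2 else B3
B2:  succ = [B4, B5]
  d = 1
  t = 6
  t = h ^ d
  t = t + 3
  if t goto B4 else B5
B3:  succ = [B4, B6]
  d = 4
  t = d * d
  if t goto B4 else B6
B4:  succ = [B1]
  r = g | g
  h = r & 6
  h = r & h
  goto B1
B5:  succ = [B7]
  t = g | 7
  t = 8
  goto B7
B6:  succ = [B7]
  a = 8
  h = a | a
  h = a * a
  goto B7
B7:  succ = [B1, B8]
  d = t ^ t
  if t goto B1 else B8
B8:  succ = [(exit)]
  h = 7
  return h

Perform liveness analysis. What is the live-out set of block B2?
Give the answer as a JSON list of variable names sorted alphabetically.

Block summaries:
  B0: {r,t} / ∅
  B1: {a,g,h,r} / ∅
  B2: {d,t} / {h}
  B3: {d,t} / ∅
  B4: {h,r} / {g}
  B5: {t} / {g}
  B6: {a,h} / ∅
  B7: {d} / {t}
  B8: {h} / ∅

Liveness:
  live B0: ∅→∅
  live B1: ∅→{g,h}
  live B2: {g,h}→{g}
  live B3: {g}→{g,t}
  live B4: {g}→∅
  live B5: {g}→{t}
  live B6: {t}→{t}
  live B7: {t}→∅
  live B8: ∅→∅

live-out(B2) = ["g"]

Answer: ["g"]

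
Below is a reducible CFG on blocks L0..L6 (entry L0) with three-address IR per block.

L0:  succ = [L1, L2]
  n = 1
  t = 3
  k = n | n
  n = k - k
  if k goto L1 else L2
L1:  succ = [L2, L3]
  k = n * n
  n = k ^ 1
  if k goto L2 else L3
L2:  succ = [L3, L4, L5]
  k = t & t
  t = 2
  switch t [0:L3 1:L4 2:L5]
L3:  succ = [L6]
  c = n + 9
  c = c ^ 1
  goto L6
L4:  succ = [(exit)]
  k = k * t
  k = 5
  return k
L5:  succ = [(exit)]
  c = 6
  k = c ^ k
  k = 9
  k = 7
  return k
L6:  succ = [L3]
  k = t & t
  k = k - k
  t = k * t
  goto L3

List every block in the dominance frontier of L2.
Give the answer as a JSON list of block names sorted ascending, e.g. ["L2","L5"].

idom tree: L1←L0 L2←L0 L3←L0 L4←L2 L5←L2 L6←L3
Dom at joins:
  L2: preds {L0,L1}: {L0} ∩ {L0,L1} = {L0}; idom=L0
  L3: preds {L1,L2,L6}: {L0,L1} ∩ {L0,L2} ∩ {L0,L3,L6} = {L0}; idom=L0

DF walk-up:
  join L2 pred L0: · stop@L0
  join L2 pred L1: L1 stop@L0
  join L3 pred L1: L1 stop@L0
  join L3 pred L2: L2 stop@L0
  join L3 pred L6: L6→L3 stop@L0
  L0 → ∅
  L1 → {L2,L3}
  L2 → {L3}
  L3 → {L3}
  L4 → ∅
  L5 → ∅
  L6 → {L3}

DF(L2) = ["L3"]

Answer: ["L3"]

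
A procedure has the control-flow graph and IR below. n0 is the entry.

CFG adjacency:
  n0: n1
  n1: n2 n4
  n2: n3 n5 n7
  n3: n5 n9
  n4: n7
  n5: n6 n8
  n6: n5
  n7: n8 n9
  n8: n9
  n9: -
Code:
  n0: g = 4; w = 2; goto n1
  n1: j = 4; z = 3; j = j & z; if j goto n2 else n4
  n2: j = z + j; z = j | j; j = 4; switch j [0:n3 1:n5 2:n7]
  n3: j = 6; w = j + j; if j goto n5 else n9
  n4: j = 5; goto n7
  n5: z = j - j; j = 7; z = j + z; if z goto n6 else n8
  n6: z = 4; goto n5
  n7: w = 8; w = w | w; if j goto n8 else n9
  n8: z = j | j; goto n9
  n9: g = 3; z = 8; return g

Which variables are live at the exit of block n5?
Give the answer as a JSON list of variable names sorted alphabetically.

Answer: ["j"]

Analysis:
def/use:
  n0 def {g,w} use ∅
  n1 def {j,z} use ∅
  n2 def {j,z} use {j,z}
  n3 def {j,w} use ∅
  n4 def {j} use ∅
  n5 def {j,z} use {j}
  n6 def {z} use ∅
  n7 def {w} use {j}
  n8 def {z} use {j}
  n9 def {g,z} use ∅

Backward fixpoint:
  live n0: ∅→∅
  live n1: ∅→{j,z}
  live n2: {j,z}→{j}
  live n3: ∅→{j}
  live n4: ∅→{j}
  live n5: {j}→{j}
  live n6: {j}→{j}
  live n7: {j}→{j}
  live n8: {j}→∅
  live n9: ∅→∅

live-out(n5) = ["j"]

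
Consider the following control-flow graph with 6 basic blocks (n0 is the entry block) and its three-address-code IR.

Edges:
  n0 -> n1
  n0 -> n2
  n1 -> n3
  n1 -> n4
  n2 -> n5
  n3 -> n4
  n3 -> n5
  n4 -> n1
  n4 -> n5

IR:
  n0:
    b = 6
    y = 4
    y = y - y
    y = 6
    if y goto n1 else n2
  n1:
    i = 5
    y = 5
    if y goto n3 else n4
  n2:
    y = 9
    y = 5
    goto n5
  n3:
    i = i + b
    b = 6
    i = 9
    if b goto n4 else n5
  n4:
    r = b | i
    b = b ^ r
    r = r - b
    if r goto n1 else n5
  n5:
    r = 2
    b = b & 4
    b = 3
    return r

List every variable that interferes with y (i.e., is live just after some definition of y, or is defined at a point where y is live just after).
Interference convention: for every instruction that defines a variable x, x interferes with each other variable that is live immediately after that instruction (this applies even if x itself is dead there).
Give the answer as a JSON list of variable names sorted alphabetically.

Block summaries:
  n0: def={b,y} ue=∅
  n1: def={i,y} ue=∅
  n2: def={y} ue=∅
  n3: def={b,i} ue={b,i}
  n4: def={b,r} ue={b,i}
  n5: def={b,r} ue={b}

Backward fixpoint:
  n0 li=∅ lo={b}
  n1 li={b} lo={b,i}
  n2 li={b} lo={b}
  n3 li={b,i} lo={b,i}
  n4 li={b,i} lo={b}
  n5 li={b} lo=∅

Interference:
  b: {i,r,y}
  i: {b,y}
  r: {b}
  y: {b,i}

N(y) = ["b", "i"]

Answer: ["b", "i"]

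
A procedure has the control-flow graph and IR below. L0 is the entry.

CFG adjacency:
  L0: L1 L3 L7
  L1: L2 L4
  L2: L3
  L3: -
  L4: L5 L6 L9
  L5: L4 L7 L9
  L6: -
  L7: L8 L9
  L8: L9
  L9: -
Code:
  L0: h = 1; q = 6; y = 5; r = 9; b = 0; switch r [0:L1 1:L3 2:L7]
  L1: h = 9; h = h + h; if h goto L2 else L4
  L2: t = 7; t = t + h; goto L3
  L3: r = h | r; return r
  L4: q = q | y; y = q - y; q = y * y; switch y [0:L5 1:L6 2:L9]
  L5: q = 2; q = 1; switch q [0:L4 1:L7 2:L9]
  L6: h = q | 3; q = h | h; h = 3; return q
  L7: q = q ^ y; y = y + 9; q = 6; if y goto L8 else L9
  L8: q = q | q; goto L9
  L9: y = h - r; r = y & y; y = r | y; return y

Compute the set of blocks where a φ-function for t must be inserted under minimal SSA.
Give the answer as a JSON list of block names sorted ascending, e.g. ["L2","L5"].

idom tree: L1←L0 L2←L1 L3←L0 L4←L1 L5←L4 L6←L4 L7←L0 L8←L7 L9←L0
Join-block Dom:
  L3: preds {L0,L2}: {L0} ∩ {L0,L1,L2} = {L0}; idom=L0
  L4: preds {L1,L5}: {L0,L1} ∩ {L0,L1,L4,L5} = {L0,L1}; idom=L1
  L7: preds {L0,L5}: {L0} ∩ {L0,L1,L4,L5} = {L0}; idom=L0
  L9: preds {L4,L5,L7,L8}: {L0,L1,L4} ∩ {L0,L1,L4,L5} ∩ {L0,L7} ∩ {L0,L7,L8} = {L0}; idom=L0

DF walk-up:
  join L3 pred L0: · stop@L0
  join L3 pred L2: L2→L1 stop@L0
  join L4 pred L1: · stop@L1
  join L4 pred L5: L5→L4 stop@L1
  join L7 pred L0: · stop@L0
  join L7 pred L5: L5→L4→L1 stop@L0
  join L9 pred L4: L4→L1 stop@L0
  join L9 pred L5: L5→L4→L1 stop@L0
  join L9 pred L7: L7 stop@L0
  join L9 pred L8: L8→L7 stop@L0
  L0: DF=∅
  L1: DF={L3,L7,L9}
  L2: DF={L3}
  L3: DF=∅
  L4: DF={L4,L7,L9}
  L5: DF={L4,L7,L9}
  L6: DF=∅
  L7: DF={L9}
  L8: DF={L9}
  L9: DF=∅

φ for t: defs {L2}
  DF⁺ = {L3}

Answer: ["L3"]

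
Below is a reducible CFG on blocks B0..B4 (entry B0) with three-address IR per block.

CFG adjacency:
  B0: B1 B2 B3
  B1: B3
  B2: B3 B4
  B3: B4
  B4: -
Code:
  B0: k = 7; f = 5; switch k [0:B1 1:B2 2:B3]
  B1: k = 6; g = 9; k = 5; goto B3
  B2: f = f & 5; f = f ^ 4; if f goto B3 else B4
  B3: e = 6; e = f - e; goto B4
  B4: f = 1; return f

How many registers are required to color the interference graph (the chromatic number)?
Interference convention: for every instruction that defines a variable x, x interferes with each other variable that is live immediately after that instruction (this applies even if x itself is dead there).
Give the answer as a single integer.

Block summaries:
  B0 def {f,k} use ∅
  B1 def {g,k} use ∅
  B2 def {f} use {f}
  B3 def {e} use {f}
  B4 def {f} use ∅

Live sets:
  live B0: ∅→{f}
  live B1: {f}→{f}
  live B2: {f}→{f}
  live B3: {f}→∅
  live B4: ∅→∅

Conflict graph:
  e↔{f}
  f↔{e,g,k}
  g↔{f}
  k↔{f}

Colouring:
  lower bound: {e,f} mutually conflict ⇒ χ ≥ 2
  2-colouring: c0={f}  c1={e,g,k}
  χ = 2

Answer: 2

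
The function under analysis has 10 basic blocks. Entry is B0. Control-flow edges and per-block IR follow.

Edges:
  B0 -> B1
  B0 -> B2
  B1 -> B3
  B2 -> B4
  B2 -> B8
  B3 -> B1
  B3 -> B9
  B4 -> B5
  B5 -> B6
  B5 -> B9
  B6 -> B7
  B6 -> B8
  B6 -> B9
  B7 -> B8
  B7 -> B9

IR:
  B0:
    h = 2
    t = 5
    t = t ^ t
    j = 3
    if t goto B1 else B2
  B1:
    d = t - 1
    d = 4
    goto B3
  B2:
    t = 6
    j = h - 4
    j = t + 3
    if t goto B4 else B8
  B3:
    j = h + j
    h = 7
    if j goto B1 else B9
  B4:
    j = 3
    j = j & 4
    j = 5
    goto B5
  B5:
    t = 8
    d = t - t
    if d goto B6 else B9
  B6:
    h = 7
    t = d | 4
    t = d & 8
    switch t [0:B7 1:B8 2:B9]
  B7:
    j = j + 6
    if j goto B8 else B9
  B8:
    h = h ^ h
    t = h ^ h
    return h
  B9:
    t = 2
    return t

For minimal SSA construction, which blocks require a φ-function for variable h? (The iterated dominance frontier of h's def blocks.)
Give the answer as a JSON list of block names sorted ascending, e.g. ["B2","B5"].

idom tree: B1←B0 B2←B0 B3←B1 B4←B2 B5←B4 B6←B5 B7←B6 B8←B2 B9←B0
Join-block Dom:
  B1: preds {B0,B3}: {B0} ∩ {B0,B1,B3} = {B0}; idom=B0
  B8: preds {B2,B6,B7}: {B0,B2} ∩ {B0,B2,B4,B5,B6} ∩ {B0,B2,B4,B5,B6,B7} = {B0,B2}; idom=B2
  B9: preds {B3,B5,B6,B7}: {B0,B1,B3} ∩ {B0,B2,B4,B5} ∩ {B0,B2,B4,B5,B6} ∩ {B0,B2,B4,B5,B6,B7} = {B0}; idom=B0

DF derivation:
  B1←B0: walk · to B0
  B1←B3: walk B3→B1 to B0
  B8←B2: walk · to B2
  B8←B6: walk B6→B5→B4 to B2
  B8←B7: walk B7→B6→B5→B4 to B2
  B9←B3: walk B3→B1 to B0
  B9←B5: walk B5→B4→B2 to B0
  B9←B6: walk B6→B5→B4→B2 to B0
  B9←B7: walk B7→B6→B5→B4→B2 to B0
  DF(B0)=∅
  DF(B1)={B1,B9}
  DF(B2)={B9}
  DF(B3)={B1,B9}
  DF(B4)={B8,B9}
  DF(B5)={B8,B9}
  DF(B6)={B8,B9}
  DF(B7)={B8,B9}
  DF(B8)=∅
  DF(B9)=∅

φ for h: defs {B0,B3,B6,B8}
  DF⁺ = {B1,B8,B9}

Answer: ["B1", "B8", "B9"]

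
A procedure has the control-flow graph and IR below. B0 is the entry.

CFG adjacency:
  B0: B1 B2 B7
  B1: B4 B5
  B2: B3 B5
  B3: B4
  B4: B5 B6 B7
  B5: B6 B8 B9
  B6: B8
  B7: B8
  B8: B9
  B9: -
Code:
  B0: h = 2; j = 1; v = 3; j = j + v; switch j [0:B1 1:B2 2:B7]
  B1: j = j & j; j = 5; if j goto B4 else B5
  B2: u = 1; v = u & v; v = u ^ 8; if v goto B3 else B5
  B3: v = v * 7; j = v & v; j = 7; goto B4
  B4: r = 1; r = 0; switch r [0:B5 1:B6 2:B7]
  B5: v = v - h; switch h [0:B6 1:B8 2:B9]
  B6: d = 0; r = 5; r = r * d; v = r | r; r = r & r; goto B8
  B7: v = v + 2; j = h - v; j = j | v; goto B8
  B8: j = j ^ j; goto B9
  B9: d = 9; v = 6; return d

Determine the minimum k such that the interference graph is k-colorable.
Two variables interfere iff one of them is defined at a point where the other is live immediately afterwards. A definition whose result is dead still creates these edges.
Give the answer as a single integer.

Answer: 4

Analysis:
Block summaries:
  B0: {h,j,v} / ∅
  B1: {j} / {j}
  B2: {u,v} / {v}
  B3: {j,v} / {v}
  B4: {r} / ∅
  B5: {v} / {h,v}
  B6: {d,r,v} / ∅
  B7: {j,v} / {h,v}
  B8: {j} / {j}
  B9: {d,v} / ∅

Backward fixpoint:
  live B0: ∅→{h,j,v}
  live B1: {h,j,v}→{h,j,v}
  live B2: {h,j,v}→{h,j,v}
  live B3: {h,v}→{h,j,v}
  live B4: {h,j,v}→{h,j,v}
  live B5: {h,j,v}→{j}
  live B6: {j}→{j}
  live B7: {h,v}→{j}
  live B8: {j}→∅
  live B9: ∅→∅

Interference:
  d — {j,r,v}
  h — {j,r,u,v}
  j — {d,h,r,u,v}
  r — {d,h,j,v}
  u — {h,j,v}
  v — {d,h,j,r,u}

Registers:
  {d,j,r,v} pairwise interfere (4-clique) ⇒ χ ≥ 4
  assign d→c2 h→c2 j→c0 r→c3 u→c3 v→c1 — no edge inside a register ⇒ χ ≤ 4
  χ = 4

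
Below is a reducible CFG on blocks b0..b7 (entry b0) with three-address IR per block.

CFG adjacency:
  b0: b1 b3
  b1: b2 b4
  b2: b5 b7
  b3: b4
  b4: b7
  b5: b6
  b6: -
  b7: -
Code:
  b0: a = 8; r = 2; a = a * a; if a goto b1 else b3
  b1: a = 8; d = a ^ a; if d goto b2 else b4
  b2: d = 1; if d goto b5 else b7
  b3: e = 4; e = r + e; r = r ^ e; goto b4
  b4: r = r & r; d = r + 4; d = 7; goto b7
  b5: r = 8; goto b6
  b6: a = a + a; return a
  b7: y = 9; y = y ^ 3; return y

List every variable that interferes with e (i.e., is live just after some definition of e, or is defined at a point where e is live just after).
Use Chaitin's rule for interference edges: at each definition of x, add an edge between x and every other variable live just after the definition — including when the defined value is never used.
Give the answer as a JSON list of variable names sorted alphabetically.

Answer: ["r"]

Working:
Per-block:
  b0 def {a,r} use ∅
  b1 def {a,d} use ∅
  b2 def {d} use ∅
  b3 def {e,r} use {r}
  b4 def {d,r} use {r}
  b5 def {r} use ∅
  b6 def {a} use {a}
  b7 def {y} use ∅

Liveness:
  b0: in=∅ out={r}
  b1: in={r} out={a,r}
  b2: in={a} out={a}
  b3: in={r} out={r}
  b4: in={r} out=∅
  b5: in={a} out={a}
  b6: in={a} out=∅
  b7: in=∅ out=∅

Interfere edges:
  a↔{d,r}
  d↔{a,r}
  e↔{r}
  r↔{a,d,e}
  y↔∅

N(e) = ["r"]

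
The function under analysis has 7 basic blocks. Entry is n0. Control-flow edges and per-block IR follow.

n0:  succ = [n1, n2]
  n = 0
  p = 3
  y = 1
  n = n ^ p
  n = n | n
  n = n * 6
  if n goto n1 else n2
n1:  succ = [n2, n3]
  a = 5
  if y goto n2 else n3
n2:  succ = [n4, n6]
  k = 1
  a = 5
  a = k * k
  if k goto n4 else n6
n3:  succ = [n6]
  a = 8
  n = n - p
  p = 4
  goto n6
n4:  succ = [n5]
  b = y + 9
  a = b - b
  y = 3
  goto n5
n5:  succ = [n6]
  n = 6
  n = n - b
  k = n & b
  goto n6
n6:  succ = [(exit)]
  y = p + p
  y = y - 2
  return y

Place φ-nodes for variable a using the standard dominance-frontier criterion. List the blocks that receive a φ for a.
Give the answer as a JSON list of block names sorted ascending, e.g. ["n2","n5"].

idom tree: n1←n0 n2←n0 n3←n1 n4←n2 n5←n4 n6←n0
Dom∩ at merges:
  n2: preds {n0,n1}: {n0} ∩ {n0,n1} = {n0}; idom=n0
  n6: preds {n2,n3,n5}: {n0,n2} ∩ {n0,n1,n3} ∩ {n0,n2,n4,n5} = {n0}; idom=n0

DF walk-up:
  join n2 pred n0: · stop@n0
  join n2 pred n1: n1 stop@n0
  join n6 pred n2: n2 stop@n0
  join n6 pred n3: n3→n1 stop@n0
  join n6 pred n5: n5→n4→n2 stop@n0
  n0 → ∅
  n1 → {n2,n6}
  n2 → {n6}
  n3 → {n6}
  n4 → {n6}
  n5 → {n6}
  n6 → ∅

φ for a: defs {n1,n2,n3,n4}
  DF⁺ = {n2,n6}

Answer: ["n2", "n6"]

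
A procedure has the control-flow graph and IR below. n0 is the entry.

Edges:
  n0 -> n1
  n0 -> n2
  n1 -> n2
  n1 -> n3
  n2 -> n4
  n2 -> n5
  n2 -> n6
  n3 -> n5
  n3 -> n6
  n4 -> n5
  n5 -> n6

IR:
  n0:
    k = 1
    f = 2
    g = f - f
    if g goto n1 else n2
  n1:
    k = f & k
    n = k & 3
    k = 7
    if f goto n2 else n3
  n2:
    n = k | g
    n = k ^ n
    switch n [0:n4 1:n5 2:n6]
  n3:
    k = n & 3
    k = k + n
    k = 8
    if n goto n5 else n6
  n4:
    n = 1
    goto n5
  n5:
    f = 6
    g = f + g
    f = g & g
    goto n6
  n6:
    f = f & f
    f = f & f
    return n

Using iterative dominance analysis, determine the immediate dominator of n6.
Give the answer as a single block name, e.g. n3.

Answer: n0

Analysis:
idom tree: n1←n0 n2←n0 n3←n1 n4←n2 n5←n0 n6←n0
Dom at joins:
  n2: preds {n0,n1}: {n0} ∩ {n0,n1} = {n0}; idom=n0
  n5: preds {n2,n3,n4}: {n0,n2} ∩ {n0,n1,n3} ∩ {n0,n2,n4} = {n0}; idom=n0
  n6: preds {n2,n3,n5}: {n0,n2} ∩ {n0,n1,n3} ∩ {n0,n5} = {n0}; idom=n0

idom(n6) = n0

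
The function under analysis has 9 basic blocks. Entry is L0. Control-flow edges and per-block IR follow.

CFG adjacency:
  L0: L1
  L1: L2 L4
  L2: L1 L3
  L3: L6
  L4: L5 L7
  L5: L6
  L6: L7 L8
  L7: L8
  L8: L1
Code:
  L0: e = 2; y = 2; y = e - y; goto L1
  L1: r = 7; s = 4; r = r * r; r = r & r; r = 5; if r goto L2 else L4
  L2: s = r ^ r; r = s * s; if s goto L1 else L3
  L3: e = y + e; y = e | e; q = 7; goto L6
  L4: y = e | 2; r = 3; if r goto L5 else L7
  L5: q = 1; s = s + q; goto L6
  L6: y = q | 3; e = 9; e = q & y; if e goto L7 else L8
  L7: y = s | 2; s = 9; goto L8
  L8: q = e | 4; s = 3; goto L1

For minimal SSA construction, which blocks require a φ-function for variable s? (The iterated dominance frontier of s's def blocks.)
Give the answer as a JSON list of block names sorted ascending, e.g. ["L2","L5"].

Answer: ["L1", "L6", "L7", "L8"]

Analysis:
idom tree: L1←L0 L2←L1 L3←L2 L4←L1 L5←L4 L6←L1 L7←L1 L8←L1
Join-block Dom:
  L1: preds {L0,L2,L8}: {L0} ∩ {L0,L1,L2} ∩ {L0,L1,L8} = {L0}; idom=L0
  L6: preds {L3,L5}: {L0,L1,L2,L3} ∩ {L0,L1,L4,L5} = {L0,L1}; idom=L1
  L7: preds {L4,L6}: {L0,L1,L4} ∩ {L0,L1,L6} = {L0,L1}; idom=L1
  L8: preds {L6,L7}: {L0,L1,L6} ∩ {L0,L1,L7} = {L0,L1}; idom=L1

DF derivation:
  join L1 pred L0: · stop@L0
  join L1 pred L2: L2→L1 stop@L0
  join L1 pred L8: L8→L1 stop@L0
  join L6 pred L3: L3→L2 stop@L1
  join L6 pred L5: L5→L4 stop@L1
  join L7 pred L4: L4 stop@L1
  join L7 pred L6: L6 stop@L1
  join L8 pred L6: L6 stop@L1
  join L8 pred L7: L7 stop@L1
  DF(L0)=∅
  DF(L1)={L1}
  DF(L2)={L1,L6}
  DF(L3)={L6}
  DF(L4)={L6,L7}
  DF(L5)={L6}
  DF(L6)={L7,L8}
  DF(L7)={L8}
  DF(L8)={L1}

φ for s: defs {L1,L2,L5,L7,L8}
  DF⁺ = {L1,L6,L7,L8}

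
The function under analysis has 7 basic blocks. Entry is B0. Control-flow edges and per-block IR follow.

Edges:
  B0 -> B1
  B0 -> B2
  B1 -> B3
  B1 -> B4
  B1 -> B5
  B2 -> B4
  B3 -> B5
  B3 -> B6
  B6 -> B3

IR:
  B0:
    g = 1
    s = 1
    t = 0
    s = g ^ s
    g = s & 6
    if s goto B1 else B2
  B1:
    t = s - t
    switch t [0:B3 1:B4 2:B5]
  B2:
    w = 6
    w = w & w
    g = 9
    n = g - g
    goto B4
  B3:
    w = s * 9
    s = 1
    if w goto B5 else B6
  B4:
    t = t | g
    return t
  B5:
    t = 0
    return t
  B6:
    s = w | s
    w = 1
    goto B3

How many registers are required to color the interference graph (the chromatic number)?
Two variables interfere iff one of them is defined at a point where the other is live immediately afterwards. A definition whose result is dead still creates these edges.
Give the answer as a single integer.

Per-block:
  B0: {g,s,t} / ∅
  B1: {t} / {s,t}
  B2: {g,n,w} / ∅
  B3: {s,w} / {s}
  B4: {t} / {g,t}
  B5: {t} / ∅
  B6: {s,w} / {s,w}

Backward fixpoint:
  B0 li=∅ lo={g,s,t}
  B1 li={g,s,t} lo={g,s,t}
  B2 li={t} lo={g,t}
  B3 li={s} lo={s,w}
  B4 li={g,t} lo=∅
  B5 li=∅ lo=∅
  B6 li={s,w} lo={s}

Interfere edges:
  g — {n,s,t}
  n — {g,t}
  s — {g,t,w}
  t — {g,n,s,w}
  w — {s,t}

Registers:
  clique {g,n,t} ⇒ need ≥ 3
  assign g→r1 n→r2 s→r2 t→r0 w→r1 — no edge inside a register ⇒ χ ≤ 3
  χ = 3

Answer: 3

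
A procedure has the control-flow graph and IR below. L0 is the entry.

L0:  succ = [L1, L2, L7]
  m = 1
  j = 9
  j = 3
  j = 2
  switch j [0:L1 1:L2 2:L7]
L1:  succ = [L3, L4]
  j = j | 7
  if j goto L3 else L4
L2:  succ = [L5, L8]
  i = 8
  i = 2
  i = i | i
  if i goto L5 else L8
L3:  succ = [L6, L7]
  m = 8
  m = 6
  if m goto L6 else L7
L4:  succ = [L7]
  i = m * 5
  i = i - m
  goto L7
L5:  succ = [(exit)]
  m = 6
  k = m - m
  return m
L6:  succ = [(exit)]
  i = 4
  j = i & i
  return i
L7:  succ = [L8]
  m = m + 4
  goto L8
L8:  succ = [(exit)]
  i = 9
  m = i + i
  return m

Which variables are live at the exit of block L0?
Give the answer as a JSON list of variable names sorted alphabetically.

Per-block:
  L0 def {j,m} use ∅
  L1 def {j} use {j}
  L2 def {i} use ∅
  L3 def {m} use ∅
  L4 def {i} use {m}
  L5 def {k,m} use ∅
  L6 def {i,j} use ∅
  L7 def {m} use {m}
  L8 def {i,m} use ∅

Backward fixpoint:
  L0 li=∅ lo={j,m}
  L1 li={j,m} lo={m}
  L2 li=∅ lo=∅
  L3 li=∅ lo={m}
  L4 li={m} lo={m}
  L5 li=∅ lo=∅
  L6 li=∅ lo=∅
  L7 li={m} lo=∅
  L8 li=∅ lo=∅

live-out(L0) = ["j", "m"]

Answer: ["j", "m"]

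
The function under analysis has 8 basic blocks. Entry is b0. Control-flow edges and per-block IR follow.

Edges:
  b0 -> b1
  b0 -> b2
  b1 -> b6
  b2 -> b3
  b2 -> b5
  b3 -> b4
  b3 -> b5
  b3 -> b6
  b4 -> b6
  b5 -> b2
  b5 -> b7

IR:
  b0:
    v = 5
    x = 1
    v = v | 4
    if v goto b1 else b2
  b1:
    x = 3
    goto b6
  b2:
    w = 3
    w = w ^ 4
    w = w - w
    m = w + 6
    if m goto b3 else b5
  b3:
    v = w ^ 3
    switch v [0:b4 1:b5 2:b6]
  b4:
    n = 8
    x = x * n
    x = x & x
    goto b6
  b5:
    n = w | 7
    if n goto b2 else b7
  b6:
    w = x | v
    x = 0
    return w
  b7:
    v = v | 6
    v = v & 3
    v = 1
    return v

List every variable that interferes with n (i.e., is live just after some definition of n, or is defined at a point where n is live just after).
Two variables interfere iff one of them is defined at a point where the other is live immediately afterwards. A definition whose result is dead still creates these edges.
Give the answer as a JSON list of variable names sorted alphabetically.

Answer: ["v", "x"]

Analysis:
Block summaries:
  b0: def={v,x} ue=∅
  b1: def={x} ue=∅
  b2: def={m,w} ue=∅
  b3: def={v} ue={w}
  b4: def={n,x} ue={x}
  b5: def={n} ue={w}
  b6: def={w,x} ue={v,x}
  b7: def={v} ue={v}

Backward fixpoint:
  b0 li=∅ lo={v,x}
  b1 li={v} lo={v,x}
  b2 li={v,x} lo={v,w,x}
  b3 li={w,x} lo={v,w,x}
  b4 li={v,x} lo={v,x}
  b5 li={v,w,x} lo={v,x}
  b6 li={v,x} lo=∅
  b7 li={v} lo=∅

Conflict graph:
  m↔{v,w,x}
  n↔{v,x}
  v↔{m,n,w,x}
  w↔{m,v,x}
  x↔{m,n,v,w}

N(n) = ["v", "x"]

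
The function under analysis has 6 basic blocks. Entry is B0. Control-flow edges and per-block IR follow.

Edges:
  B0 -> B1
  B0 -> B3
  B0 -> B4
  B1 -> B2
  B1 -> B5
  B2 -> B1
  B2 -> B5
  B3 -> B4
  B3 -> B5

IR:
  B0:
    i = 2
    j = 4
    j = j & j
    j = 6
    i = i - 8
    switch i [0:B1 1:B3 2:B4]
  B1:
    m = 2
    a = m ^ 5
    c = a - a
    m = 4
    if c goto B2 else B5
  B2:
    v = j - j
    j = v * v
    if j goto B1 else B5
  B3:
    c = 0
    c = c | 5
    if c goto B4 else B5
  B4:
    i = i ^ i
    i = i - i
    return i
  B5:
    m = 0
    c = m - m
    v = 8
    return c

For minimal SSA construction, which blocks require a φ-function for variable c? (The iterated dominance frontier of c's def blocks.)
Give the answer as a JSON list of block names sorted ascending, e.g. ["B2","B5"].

Answer: ["B1", "B4", "B5"]

Derivation:
idom tree: B1←B0 B2←B1 B3←B0 B4←B0 B5←B0
Dom∩ at merges:
  B1: preds {B0,B2}: {B0} ∩ {B0,B1,B2} = {B0}; idom=B0
  B4: preds {B0,B3}: {B0} ∩ {B0,B3} = {B0}; idom=B0
  B5: preds {B1,B2,B3}: {B0,B1} ∩ {B0,B1,B2} ∩ {B0,B3} = {B0}; idom=B0

DF walk-up:
  B1←B0: walk · to B0
  B1←B2: walk B2→B1 to B0
  B4←B0: walk · to B0
  B4←B3: walk B3 to B0
  B5←B1: walk B1 to B0
  B5←B2: walk B2→B1 to B0
  B5←B3: walk B3 to B0
  B0 → ∅
  B1 → {B1,B5}
  B2 → {B1,B5}
  B3 → {B4,B5}
  B4 → ∅
  B5 → ∅

φ for c: defs {B1,B3,B5}
  DF⁺ = {B1,B4,B5}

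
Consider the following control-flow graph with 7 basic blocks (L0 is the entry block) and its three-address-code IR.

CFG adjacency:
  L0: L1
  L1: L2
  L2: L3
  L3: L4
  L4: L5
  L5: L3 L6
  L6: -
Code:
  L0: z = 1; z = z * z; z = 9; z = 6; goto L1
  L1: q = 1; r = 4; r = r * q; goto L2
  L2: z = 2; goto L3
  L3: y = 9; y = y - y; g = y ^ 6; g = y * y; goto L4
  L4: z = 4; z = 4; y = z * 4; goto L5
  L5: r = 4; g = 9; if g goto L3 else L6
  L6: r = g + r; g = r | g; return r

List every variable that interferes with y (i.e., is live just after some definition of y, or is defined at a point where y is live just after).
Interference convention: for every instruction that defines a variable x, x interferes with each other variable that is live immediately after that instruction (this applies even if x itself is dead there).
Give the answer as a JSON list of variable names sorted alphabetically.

Per-block:
  L0 def {z} use ∅
  L1 def {q,r} use ∅
  L2 def {z} use ∅
  L3 def {g,y} use ∅
  L4 def {y,z} use ∅
  L5 def {g,r} use ∅
  L6 def {g,r} use {g,r}

Live sets:
  L0 li=∅ lo=∅
  L1 li=∅ lo=∅
  L2 li=∅ lo=∅
  L3 li=∅ lo=∅
  L4 li=∅ lo=∅
  L5 li=∅ lo={g,r}
  L6 li={g,r} lo=∅

Conflict graph:
  g↔{r,y}
  q↔{r}
  r↔{g,q}
  y↔{g}
  z↔∅

N(y) = ["g"]

Answer: ["g"]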